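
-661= -661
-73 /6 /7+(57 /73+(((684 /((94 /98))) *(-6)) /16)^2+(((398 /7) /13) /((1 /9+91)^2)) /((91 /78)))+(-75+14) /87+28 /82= 26856423130915561822 /375564888228075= 71509.41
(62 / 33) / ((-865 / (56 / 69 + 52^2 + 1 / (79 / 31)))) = -914256154 / 155598795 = -5.88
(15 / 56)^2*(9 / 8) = 2025 / 25088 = 0.08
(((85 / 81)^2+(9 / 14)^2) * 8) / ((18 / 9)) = 6.06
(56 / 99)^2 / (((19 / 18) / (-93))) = -194432 / 6897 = -28.19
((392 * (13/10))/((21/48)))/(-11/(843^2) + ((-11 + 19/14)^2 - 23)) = 811208676096/48739850885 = 16.64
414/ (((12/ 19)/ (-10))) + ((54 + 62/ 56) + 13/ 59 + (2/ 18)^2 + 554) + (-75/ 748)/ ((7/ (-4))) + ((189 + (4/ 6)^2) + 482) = -5274.16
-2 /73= -0.03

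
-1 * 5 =-5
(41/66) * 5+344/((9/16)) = 121703/198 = 614.66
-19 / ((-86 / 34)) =323 / 43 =7.51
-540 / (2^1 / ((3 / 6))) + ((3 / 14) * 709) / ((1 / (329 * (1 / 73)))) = 80259 / 146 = 549.72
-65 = -65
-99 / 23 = -4.30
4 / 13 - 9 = -113 / 13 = -8.69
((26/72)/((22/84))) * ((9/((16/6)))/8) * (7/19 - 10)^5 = -168089022036117/3486347392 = -48213.50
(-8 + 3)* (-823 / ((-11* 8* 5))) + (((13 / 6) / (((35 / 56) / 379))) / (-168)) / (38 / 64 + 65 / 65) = -20158711 / 1413720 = -14.26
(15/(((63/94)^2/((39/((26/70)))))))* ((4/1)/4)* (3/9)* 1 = 220900/189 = 1168.78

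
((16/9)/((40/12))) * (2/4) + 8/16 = 0.77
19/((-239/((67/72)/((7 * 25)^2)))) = -1273/526995000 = -0.00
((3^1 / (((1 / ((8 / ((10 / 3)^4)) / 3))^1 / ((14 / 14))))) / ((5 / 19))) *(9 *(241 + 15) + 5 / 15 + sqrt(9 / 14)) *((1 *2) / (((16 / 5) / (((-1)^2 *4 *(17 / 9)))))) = 8721 *sqrt(14) / 35000 + 6698697 / 2500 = 2680.41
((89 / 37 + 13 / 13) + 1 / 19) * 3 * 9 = 93.37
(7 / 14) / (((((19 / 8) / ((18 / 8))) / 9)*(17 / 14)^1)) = 1134 / 323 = 3.51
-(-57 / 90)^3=6859 / 27000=0.25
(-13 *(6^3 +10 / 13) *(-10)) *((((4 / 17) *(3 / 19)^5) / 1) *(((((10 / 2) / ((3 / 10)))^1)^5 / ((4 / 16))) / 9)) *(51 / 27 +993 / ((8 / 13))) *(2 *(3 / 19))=4097266325000000000 / 21594059379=189740439.86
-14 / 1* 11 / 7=-22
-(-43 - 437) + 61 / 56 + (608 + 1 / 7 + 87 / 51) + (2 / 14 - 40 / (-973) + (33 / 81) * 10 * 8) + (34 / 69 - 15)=91149876179 / 82175688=1109.21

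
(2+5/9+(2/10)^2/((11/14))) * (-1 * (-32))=206432/2475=83.41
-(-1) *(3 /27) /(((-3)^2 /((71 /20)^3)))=357911 /648000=0.55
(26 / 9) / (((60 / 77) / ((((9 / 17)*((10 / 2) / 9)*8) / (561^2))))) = 364 / 13132449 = 0.00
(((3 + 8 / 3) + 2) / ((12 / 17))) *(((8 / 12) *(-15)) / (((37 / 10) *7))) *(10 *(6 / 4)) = -48875 / 777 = -62.90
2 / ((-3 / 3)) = -2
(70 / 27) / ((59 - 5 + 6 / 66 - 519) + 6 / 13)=-0.01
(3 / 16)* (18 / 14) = 27 / 112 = 0.24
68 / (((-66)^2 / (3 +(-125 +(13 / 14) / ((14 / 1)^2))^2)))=666755134403 / 2733221568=243.94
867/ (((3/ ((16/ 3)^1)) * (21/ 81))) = 41616/ 7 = 5945.14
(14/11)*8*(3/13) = 336/143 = 2.35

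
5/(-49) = -5/49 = -0.10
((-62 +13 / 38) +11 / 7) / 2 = -15983 / 532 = -30.04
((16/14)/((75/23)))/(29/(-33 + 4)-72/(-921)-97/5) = -28244/1637685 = -0.02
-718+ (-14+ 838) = 106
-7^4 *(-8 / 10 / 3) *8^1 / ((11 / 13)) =998816 / 165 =6053.43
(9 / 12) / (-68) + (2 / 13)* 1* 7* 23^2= 2014393 / 3536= 569.68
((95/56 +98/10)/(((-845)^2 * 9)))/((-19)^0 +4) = 1073/2998905000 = 0.00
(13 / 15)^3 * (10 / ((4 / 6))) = 2197 / 225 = 9.76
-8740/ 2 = -4370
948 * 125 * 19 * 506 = 1139259000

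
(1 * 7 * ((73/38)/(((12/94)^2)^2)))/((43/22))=27428686901/1058832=25904.66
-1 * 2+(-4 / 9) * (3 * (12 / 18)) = -26 / 9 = -2.89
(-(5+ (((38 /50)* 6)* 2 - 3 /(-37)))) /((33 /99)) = -39408 /925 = -42.60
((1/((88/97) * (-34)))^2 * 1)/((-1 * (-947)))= 0.00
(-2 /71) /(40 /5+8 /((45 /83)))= -45 /36352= -0.00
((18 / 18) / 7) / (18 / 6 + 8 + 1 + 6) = 1 / 126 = 0.01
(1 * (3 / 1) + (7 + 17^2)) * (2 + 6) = 2392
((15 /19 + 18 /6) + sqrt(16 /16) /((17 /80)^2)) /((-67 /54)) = -7690032 /367897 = -20.90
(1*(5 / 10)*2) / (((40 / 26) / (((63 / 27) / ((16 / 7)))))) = 637 / 960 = 0.66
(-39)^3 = -59319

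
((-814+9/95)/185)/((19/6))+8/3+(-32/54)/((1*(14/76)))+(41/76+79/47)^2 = 2.99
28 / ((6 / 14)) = 196 / 3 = 65.33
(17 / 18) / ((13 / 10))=85 / 117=0.73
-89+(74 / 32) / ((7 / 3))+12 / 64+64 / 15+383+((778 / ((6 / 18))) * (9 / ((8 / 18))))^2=234553066828 / 105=2233838731.70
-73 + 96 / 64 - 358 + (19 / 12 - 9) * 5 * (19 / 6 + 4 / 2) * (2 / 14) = -230263 / 504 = -456.87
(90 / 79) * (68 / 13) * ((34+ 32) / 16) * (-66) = -1666170 / 1027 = -1622.37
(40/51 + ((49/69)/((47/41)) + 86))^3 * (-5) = -559433650277658825895/167566658813091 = -3338573.76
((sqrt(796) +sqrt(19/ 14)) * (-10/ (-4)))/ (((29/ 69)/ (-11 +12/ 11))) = -37605 * sqrt(199)/ 319 - 37605 * sqrt(266)/ 8932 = -1731.62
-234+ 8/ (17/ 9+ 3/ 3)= -3006/ 13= -231.23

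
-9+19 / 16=-7.81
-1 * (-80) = 80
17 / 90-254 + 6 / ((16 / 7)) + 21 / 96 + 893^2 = 797198.03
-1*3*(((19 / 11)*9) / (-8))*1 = 513 / 88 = 5.83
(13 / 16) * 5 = 65 / 16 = 4.06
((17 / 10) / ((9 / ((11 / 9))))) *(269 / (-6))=-10.35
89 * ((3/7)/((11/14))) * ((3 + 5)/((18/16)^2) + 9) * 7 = 1546286/297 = 5206.35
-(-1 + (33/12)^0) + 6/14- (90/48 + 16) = -977/56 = -17.45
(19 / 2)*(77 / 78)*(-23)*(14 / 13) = -235543 / 1014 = -232.29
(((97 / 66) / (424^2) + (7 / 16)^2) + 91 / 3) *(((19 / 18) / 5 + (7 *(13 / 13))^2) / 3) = 3208214582479 / 6407216640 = 500.72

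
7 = 7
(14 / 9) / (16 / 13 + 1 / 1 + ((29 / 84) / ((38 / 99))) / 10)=1936480 / 2889009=0.67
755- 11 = 744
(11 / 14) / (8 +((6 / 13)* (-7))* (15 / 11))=1573 / 7196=0.22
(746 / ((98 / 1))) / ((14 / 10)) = 1865 / 343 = 5.44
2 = 2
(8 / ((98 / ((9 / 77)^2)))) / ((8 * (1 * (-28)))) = -81 / 16269176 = -0.00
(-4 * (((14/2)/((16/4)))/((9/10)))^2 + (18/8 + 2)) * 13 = -45799/324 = -141.35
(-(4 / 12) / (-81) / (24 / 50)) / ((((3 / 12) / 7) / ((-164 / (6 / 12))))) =-57400 / 729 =-78.74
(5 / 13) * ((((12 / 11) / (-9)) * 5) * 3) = -100 / 143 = -0.70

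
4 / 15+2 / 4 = 0.77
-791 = -791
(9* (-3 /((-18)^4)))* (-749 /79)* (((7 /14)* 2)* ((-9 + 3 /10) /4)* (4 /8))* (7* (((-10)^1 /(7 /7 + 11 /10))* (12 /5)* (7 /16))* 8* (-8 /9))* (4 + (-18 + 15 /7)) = 1802843 /230364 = 7.83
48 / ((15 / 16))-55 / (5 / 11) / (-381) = 98141 / 1905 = 51.52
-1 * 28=-28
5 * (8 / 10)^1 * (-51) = -204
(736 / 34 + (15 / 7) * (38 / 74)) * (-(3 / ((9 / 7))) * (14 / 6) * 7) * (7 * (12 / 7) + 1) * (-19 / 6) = 1212200171 / 33966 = 35688.63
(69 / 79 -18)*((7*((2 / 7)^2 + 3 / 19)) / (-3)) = 100573 / 10507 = 9.57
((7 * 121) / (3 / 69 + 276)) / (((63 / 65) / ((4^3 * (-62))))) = -12561.76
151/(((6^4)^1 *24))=151/31104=0.00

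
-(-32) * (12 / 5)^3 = 55296 / 125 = 442.37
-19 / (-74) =19 / 74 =0.26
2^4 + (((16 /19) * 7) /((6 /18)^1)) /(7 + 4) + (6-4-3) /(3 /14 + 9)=471794 /26961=17.50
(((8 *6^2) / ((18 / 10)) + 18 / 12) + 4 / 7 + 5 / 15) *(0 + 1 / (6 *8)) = 3.38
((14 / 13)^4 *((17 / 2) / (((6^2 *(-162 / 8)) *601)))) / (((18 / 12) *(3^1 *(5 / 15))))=-653072 / 37540207107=-0.00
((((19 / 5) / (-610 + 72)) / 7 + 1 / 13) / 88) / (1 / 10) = 18583 / 2154152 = 0.01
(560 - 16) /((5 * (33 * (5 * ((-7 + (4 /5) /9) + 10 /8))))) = -6528 /56045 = -0.12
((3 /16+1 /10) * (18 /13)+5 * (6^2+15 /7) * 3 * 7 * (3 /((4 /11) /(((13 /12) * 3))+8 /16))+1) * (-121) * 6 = -14256709.52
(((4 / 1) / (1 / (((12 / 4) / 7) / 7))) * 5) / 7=60 / 343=0.17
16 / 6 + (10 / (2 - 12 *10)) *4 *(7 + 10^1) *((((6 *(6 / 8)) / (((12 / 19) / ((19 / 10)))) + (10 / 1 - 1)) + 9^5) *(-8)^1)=8169902 / 3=2723300.67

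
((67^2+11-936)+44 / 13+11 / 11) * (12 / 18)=30926 / 13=2378.92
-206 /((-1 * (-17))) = -206 /17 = -12.12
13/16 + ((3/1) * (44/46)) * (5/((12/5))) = 2499/368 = 6.79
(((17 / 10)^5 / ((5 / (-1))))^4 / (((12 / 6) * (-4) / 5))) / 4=-4064231406647572522401601 / 400000000000000000000000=-10.16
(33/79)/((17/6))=198/1343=0.15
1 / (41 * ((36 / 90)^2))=0.15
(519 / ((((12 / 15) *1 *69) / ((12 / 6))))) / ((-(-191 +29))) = 865 / 7452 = 0.12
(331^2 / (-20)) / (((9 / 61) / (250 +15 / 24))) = -2679971621 / 288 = -9305457.02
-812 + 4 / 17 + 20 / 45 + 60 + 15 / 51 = -114907 / 153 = -751.03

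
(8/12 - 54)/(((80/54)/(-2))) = 72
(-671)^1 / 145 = -671 / 145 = -4.63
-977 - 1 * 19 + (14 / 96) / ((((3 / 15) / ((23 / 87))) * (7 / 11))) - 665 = -6935071 / 4176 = -1660.70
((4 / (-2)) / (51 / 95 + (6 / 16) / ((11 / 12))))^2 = 17472400 / 3908529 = 4.47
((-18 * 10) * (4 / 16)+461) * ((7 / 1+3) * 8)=33280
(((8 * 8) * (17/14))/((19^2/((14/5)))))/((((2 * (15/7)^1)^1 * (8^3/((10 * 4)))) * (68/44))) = 0.01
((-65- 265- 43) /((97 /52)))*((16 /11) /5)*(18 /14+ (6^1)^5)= -16895002176 /37345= -452403.33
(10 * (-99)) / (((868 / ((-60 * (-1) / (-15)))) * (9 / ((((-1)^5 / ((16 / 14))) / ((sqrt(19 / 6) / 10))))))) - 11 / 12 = -275 * sqrt(114) / 1178 - 11 / 12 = -3.41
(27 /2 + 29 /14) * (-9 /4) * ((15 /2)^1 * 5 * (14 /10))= -14715 /8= -1839.38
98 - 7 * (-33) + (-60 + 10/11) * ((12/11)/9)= 116827/363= 321.84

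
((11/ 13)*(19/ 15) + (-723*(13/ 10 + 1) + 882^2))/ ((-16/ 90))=-908226741/ 208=-4366474.72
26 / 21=1.24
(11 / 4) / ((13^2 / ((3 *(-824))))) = -6798 / 169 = -40.22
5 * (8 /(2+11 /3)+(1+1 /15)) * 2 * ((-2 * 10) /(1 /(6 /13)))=-50560 /221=-228.78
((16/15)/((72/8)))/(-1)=-16/135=-0.12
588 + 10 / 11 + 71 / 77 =45417 / 77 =589.83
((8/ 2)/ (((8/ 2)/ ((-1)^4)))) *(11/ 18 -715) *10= -64295/ 9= -7143.89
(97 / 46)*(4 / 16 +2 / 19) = 2619 / 3496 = 0.75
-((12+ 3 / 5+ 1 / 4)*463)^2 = -14158858081 / 400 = -35397145.20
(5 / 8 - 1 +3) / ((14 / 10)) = 15 / 8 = 1.88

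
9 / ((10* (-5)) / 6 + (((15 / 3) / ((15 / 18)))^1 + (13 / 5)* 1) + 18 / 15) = 135 / 22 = 6.14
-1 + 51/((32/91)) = 4609/32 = 144.03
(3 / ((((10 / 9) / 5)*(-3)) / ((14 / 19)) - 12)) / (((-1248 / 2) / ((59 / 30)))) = 413 / 563680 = 0.00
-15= -15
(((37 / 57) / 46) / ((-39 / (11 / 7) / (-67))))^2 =743598361 / 512378229636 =0.00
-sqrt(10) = -3.16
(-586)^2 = 343396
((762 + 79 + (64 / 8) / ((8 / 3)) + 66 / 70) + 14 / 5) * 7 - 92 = 5842.20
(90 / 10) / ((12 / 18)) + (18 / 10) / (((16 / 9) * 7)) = 7641 / 560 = 13.64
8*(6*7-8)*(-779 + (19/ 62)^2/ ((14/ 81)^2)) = -9937329175/ 47089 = -211032.92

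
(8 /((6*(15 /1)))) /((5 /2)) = 8 /225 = 0.04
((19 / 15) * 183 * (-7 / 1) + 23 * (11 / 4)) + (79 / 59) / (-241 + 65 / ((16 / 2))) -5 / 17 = -58286891723 / 37371780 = -1559.65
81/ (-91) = -81/ 91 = -0.89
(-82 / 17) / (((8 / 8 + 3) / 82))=-1681 / 17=-98.88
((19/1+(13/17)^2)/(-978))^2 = 8008900/19971625041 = 0.00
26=26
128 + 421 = 549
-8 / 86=-4 / 43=-0.09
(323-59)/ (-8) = -33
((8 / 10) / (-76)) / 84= -1 / 7980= -0.00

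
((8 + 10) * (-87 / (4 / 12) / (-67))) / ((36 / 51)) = 13311 / 134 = 99.34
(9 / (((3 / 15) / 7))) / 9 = 35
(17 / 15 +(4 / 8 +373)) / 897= 11239 / 26910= 0.42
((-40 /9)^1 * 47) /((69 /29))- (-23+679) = -461896 /621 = -743.79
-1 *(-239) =239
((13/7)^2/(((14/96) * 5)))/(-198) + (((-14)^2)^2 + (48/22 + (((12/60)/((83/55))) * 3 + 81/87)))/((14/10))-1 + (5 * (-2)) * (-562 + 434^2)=-252082615234379/136224165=-1850498.52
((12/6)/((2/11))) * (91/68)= 1001/68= 14.72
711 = 711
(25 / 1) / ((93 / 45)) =12.10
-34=-34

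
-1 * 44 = -44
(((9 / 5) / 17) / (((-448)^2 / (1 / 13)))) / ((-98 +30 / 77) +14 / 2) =-99 / 221049221120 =-0.00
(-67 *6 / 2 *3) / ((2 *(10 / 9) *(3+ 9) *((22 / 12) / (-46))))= 124821 / 220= 567.37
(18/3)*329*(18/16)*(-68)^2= 10268748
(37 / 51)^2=1369 / 2601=0.53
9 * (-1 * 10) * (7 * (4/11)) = -2520/11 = -229.09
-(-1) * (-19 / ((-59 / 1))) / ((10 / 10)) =19 / 59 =0.32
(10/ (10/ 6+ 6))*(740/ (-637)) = -22200/ 14651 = -1.52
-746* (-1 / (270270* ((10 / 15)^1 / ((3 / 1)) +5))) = 373 / 705705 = 0.00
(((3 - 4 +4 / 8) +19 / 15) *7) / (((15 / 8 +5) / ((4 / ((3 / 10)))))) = 5152 / 495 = 10.41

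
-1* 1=-1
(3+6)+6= 15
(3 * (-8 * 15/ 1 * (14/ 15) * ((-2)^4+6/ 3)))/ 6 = -1008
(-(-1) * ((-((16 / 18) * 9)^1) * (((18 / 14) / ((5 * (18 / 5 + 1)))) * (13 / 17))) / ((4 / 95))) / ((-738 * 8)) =1235 / 897736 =0.00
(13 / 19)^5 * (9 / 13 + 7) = 2856100 / 2476099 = 1.15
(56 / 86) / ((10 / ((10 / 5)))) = 28 / 215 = 0.13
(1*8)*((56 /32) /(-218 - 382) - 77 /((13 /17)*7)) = -448891 /3900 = -115.10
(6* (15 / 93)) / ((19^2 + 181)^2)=15 / 4553342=0.00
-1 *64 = -64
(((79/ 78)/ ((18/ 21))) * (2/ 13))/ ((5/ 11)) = 6083/ 15210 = 0.40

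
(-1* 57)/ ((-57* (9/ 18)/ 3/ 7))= 42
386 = 386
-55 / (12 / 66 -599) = 605 / 6587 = 0.09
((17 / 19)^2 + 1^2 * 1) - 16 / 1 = -5126 / 361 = -14.20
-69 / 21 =-23 / 7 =-3.29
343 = 343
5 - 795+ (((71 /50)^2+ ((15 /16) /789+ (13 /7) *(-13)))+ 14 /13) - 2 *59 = -222349140613 /239330000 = -929.05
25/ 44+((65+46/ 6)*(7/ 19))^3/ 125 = 156935349469/ 1018561500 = 154.08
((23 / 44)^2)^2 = 279841 / 3748096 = 0.07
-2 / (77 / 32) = -64 / 77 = -0.83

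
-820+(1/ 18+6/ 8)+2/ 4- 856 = -60289/ 36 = -1674.69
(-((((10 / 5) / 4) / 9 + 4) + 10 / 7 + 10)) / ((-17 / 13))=25363 / 2142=11.84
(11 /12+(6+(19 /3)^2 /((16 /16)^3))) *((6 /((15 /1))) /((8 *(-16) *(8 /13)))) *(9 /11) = -0.20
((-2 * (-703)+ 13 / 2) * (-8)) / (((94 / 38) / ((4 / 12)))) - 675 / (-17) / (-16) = -58493575 / 38352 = -1525.18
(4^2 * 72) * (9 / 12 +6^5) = 8958816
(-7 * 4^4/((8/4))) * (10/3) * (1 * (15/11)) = -44800/11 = -4072.73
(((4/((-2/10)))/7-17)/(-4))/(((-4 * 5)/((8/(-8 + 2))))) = 139/420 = 0.33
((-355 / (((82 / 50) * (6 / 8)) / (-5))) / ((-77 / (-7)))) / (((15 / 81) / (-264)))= -7668000 / 41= -187024.39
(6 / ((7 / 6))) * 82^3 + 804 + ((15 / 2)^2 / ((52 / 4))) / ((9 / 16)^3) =20907363628 / 7371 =2836435.17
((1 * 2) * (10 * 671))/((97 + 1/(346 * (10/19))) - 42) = 243.98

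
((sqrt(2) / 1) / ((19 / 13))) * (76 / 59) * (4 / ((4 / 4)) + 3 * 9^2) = 307.87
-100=-100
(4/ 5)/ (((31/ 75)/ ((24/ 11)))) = 1440/ 341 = 4.22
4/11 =0.36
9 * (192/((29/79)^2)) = 12823.36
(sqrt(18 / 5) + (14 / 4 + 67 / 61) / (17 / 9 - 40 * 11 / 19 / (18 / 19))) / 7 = -5049 / 173362 + 3 * sqrt(10) / 35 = 0.24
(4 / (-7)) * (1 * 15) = -60 / 7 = -8.57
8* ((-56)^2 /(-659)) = -25088 /659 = -38.07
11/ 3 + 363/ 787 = 9746/ 2361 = 4.13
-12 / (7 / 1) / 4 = -3 / 7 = -0.43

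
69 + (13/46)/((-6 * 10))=190427/2760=69.00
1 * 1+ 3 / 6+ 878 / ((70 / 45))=7923 / 14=565.93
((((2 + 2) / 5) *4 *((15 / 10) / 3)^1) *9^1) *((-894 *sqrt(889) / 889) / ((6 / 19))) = -203832 *sqrt(889) / 4445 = -1367.26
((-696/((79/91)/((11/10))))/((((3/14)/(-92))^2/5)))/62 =-96314970752/7347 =-13109428.44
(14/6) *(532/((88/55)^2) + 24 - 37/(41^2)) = 14546553/26896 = 540.84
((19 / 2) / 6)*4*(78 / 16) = 247 / 8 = 30.88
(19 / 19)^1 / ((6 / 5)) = 5 / 6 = 0.83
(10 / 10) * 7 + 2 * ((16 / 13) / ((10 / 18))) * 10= 667 / 13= 51.31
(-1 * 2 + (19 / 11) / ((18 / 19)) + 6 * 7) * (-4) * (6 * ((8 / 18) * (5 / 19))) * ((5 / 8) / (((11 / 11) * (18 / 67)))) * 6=-27741350 / 16929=-1638.69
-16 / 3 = -5.33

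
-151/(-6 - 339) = 151/345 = 0.44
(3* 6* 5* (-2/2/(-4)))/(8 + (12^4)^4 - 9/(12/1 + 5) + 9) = 765/6286064802431238704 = 0.00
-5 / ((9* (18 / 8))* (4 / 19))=-95 / 81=-1.17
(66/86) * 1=33/43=0.77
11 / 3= 3.67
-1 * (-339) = 339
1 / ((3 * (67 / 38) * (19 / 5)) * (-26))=-5 / 2613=-0.00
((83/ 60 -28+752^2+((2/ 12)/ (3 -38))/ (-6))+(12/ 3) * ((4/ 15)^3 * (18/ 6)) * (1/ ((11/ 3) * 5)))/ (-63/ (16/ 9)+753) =3918758358016/ 4972708125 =788.05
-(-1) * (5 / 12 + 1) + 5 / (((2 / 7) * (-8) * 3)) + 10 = 171 / 16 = 10.69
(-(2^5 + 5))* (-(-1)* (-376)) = 13912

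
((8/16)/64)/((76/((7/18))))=7/175104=0.00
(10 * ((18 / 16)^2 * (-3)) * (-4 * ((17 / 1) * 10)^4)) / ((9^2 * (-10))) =-156601875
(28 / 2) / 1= 14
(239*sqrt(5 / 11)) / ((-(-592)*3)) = 239*sqrt(55) / 19536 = 0.09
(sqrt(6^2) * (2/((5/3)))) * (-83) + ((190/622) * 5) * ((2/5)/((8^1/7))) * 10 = -1841911/3110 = -592.25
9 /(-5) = -9 /5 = -1.80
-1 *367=-367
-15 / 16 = -0.94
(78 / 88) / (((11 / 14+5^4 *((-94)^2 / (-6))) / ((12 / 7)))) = -702 / 425232137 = -0.00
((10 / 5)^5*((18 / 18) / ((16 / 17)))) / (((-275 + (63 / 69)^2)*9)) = -8993 / 652653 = -0.01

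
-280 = -280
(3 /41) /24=0.00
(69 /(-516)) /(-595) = 23 /102340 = 0.00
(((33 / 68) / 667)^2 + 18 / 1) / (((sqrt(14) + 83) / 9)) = 27660664745739 / 14143021310000 - 333261021033 * sqrt(14) / 14143021310000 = 1.87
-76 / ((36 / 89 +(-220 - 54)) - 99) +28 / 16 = 259183 / 132644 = 1.95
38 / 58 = 0.66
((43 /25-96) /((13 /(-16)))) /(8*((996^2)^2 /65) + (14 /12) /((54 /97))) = 12218688 /12753880845778435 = 0.00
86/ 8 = 43/ 4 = 10.75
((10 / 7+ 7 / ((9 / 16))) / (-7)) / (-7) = 874 / 3087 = 0.28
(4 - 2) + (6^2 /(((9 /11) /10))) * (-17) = -7478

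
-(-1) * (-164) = -164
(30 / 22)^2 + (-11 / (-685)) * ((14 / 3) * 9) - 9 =-535938 / 82885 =-6.47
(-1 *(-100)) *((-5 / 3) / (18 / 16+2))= -160 / 3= -53.33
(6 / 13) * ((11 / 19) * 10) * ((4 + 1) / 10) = 330 / 247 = 1.34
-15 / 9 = -5 / 3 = -1.67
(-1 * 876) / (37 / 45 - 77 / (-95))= -187245 / 349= -536.52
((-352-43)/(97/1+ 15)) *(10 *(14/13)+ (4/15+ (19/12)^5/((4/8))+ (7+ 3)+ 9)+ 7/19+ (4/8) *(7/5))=-619144942487/3441844224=-179.89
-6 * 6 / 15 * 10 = -24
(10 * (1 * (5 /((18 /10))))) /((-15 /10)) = -500 /27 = -18.52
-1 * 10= -10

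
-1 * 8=-8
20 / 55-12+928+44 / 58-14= 288096 / 319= 903.12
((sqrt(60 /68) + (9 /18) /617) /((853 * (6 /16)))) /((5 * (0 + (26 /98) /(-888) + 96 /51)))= 986272 /3663483895315 + 116032 * sqrt(255) /5937575195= 0.00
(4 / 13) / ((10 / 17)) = 34 / 65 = 0.52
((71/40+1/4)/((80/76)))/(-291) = -513/77600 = -0.01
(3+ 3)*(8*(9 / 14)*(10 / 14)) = 22.04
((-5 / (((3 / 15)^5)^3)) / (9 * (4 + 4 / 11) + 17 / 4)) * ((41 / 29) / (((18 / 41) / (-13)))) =14671813964843750 / 99963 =146772445453.26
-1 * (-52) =52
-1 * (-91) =91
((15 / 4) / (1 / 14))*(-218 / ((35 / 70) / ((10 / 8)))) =-28612.50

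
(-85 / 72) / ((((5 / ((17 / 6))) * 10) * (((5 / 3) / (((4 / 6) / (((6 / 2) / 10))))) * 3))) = -289 / 9720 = -0.03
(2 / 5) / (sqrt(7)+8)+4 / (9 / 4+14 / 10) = 23968 / 20805 - 2*sqrt(7) / 285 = 1.13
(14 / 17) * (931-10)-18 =740.47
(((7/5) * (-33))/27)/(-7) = 11/45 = 0.24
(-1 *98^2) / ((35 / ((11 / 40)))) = -3773 / 50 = -75.46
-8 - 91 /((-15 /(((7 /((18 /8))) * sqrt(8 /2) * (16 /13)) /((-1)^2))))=5192 /135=38.46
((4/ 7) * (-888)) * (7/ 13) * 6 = -21312/ 13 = -1639.38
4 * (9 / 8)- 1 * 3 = 3 / 2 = 1.50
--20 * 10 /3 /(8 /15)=125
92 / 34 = 46 / 17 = 2.71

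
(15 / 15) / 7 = 1 / 7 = 0.14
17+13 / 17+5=387 / 17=22.76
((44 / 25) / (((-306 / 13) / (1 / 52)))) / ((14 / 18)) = -11 / 5950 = -0.00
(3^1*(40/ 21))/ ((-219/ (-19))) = 760/ 1533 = 0.50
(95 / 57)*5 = 25 / 3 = 8.33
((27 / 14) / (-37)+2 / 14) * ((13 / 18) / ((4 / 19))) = 0.31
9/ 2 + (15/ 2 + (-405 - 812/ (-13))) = -4297/ 13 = -330.54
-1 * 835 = -835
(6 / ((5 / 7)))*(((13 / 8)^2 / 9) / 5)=1183 / 2400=0.49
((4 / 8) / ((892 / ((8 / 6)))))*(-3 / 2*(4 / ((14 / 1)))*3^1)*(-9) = 27 / 3122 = 0.01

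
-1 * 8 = -8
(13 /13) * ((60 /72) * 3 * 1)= 5 /2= 2.50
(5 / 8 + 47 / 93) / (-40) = -841 / 29760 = -0.03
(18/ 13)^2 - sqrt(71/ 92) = 324/ 169 - sqrt(1633)/ 46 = 1.04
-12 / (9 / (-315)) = 420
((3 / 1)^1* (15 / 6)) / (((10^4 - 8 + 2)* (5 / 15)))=45 / 19988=0.00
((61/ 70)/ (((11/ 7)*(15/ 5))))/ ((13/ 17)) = 1037/ 4290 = 0.24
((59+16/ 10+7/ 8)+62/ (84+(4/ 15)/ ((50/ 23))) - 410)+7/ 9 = -347.01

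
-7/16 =-0.44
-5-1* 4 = -9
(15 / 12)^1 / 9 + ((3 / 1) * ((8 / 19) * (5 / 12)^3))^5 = 665453797255565 / 4791047613677568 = 0.14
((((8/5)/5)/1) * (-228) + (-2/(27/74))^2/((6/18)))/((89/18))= 208736/60075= 3.47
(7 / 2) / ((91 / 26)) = 1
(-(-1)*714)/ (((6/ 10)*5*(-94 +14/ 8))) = -952/ 369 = -2.58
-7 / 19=-0.37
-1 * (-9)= 9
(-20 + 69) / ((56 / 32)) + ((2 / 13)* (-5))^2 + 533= 94909 / 169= 561.59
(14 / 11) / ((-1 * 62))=-7 / 341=-0.02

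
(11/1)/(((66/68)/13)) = 442/3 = 147.33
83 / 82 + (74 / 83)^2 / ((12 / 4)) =1.28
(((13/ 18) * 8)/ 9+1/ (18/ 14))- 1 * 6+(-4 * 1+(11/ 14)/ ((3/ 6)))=-3974/ 567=-7.01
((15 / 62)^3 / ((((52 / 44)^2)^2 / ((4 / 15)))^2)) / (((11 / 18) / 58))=610338195720 / 24301433909311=0.03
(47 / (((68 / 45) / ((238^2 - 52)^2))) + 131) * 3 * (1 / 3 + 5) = 27094456801072 / 17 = 1593791576533.65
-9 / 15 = -3 / 5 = -0.60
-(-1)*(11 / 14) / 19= 11 / 266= 0.04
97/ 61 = 1.59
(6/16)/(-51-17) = -3/544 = -0.01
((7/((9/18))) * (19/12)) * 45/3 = 665/2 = 332.50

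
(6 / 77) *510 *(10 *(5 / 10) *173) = 2646900 / 77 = 34375.32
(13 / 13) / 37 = 1 / 37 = 0.03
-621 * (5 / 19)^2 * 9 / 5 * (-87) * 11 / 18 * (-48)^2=3423150720 / 361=9482411.97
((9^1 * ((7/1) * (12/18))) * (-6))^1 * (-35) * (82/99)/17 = 80360/187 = 429.73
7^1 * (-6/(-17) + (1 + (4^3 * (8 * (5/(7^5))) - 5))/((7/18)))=-19082514/285719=-66.79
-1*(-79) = 79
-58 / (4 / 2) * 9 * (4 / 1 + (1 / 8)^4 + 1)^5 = -940581202643663218790661 / 1152921504606846976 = -815824.15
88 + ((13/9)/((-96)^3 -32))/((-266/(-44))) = 46598960881/529533648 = 88.00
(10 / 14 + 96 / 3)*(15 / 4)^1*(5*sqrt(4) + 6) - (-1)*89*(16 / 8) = 14986 / 7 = 2140.86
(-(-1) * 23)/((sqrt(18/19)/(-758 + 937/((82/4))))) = -335846 * sqrt(38)/123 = -16831.66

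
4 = 4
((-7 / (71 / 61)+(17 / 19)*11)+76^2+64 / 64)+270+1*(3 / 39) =106114720 / 17537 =6050.90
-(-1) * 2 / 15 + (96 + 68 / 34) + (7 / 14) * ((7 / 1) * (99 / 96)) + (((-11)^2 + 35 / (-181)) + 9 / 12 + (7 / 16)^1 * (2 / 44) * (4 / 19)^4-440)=-53978033225057 / 249090346560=-216.70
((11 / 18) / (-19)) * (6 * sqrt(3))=-0.33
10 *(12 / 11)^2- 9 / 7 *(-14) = 3618 / 121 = 29.90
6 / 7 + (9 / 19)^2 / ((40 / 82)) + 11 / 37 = 3018919 / 1869980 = 1.61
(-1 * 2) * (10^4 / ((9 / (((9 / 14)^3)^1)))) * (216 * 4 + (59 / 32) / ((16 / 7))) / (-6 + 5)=22415788125 / 43904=510563.69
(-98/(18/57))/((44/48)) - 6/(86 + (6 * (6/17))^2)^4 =-870695800054837495553/2571872663284375000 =-338.55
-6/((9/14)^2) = -14.52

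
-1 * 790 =-790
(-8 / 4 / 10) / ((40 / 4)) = -0.02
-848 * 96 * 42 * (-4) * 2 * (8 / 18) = 12156928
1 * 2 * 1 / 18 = 1 / 9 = 0.11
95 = 95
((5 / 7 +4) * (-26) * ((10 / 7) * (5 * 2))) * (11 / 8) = -117975 / 49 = -2407.65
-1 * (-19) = 19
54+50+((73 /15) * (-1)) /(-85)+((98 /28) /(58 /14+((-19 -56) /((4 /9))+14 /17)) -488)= -12722046199 /33133425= -383.96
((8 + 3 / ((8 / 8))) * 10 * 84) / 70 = 132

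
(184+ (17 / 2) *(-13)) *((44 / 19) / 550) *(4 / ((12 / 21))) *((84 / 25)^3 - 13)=400876791 / 7421875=54.01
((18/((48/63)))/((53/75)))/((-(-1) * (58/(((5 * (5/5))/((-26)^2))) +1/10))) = 7875/1847156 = 0.00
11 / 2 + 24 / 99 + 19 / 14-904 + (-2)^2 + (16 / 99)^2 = -61257428 / 68607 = -892.87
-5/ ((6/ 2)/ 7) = -35/ 3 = -11.67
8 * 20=160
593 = 593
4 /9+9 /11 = 1.26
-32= -32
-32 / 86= -16 / 43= -0.37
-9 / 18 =-1 / 2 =-0.50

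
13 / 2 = 6.50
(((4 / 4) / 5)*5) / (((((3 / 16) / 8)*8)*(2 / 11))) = 29.33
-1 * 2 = -2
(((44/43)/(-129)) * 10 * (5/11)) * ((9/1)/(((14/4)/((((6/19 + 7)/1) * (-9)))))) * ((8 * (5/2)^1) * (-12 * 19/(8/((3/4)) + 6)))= -21617280/12943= -1670.19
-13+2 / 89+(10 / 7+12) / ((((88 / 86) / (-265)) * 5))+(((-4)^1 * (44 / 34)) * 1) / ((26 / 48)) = -2175061939 / 3029026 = -718.07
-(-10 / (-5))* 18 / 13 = -36 / 13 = -2.77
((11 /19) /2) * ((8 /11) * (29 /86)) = 58 /817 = 0.07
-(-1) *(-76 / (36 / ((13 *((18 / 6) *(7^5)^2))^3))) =-2822579045263100788085026809021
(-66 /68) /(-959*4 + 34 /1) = 33 /129268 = 0.00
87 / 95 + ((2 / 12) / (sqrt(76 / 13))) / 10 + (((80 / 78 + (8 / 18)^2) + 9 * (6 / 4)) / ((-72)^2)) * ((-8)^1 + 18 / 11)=sqrt(247) / 2280 + 5120927389 / 5704395840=0.90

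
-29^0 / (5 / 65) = -13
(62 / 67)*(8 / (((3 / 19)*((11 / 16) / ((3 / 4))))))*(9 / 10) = 169632 / 3685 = 46.03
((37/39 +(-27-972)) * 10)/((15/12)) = -311392/39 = -7984.41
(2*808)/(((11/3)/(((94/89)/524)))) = 113928/128249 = 0.89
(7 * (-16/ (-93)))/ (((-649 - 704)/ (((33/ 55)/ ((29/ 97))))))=-10864/ 6081735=-0.00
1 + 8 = 9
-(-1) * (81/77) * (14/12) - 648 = -646.77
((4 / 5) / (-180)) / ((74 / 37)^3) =-1 / 1800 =-0.00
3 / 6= 0.50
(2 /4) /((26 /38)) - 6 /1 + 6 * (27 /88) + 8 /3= -1307 /1716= -0.76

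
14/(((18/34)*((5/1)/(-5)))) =-26.44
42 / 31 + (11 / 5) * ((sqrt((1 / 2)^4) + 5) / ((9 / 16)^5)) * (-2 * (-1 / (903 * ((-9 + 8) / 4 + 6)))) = 1.43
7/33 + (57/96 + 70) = 74771/1056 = 70.81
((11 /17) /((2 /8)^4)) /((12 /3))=704 /17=41.41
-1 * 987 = -987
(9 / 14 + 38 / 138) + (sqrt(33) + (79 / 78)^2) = 7.69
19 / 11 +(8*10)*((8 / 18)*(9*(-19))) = -66861 / 11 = -6078.27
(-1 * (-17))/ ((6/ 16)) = 136/ 3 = 45.33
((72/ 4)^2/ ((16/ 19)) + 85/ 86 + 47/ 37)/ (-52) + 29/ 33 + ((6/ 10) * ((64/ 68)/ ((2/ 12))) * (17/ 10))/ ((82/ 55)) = -6045172927/ 2238727920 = -2.70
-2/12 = -0.17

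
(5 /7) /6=5 /42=0.12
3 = 3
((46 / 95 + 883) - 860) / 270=2231 / 25650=0.09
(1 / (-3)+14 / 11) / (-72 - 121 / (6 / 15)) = -62 / 24717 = -0.00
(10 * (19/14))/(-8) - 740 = -741.70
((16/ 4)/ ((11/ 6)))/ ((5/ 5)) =24/ 11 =2.18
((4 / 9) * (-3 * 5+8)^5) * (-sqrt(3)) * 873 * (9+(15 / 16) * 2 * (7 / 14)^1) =259214361 * sqrt(3) / 4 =112243110.83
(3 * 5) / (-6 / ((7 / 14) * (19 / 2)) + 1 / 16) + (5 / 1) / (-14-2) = -14957 / 1168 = -12.81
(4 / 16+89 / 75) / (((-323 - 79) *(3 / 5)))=-431 / 72360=-0.01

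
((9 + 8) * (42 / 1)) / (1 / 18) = 12852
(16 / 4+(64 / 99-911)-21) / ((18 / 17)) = -780368 / 891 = -875.83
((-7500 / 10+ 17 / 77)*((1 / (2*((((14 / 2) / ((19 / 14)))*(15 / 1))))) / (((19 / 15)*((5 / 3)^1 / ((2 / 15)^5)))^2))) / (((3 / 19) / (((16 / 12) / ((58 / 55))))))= -29559296 / 1911980478515625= -0.00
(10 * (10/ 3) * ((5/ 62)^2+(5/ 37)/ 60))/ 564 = 0.00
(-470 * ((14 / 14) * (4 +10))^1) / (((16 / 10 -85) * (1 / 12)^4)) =227404800 / 139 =1636005.76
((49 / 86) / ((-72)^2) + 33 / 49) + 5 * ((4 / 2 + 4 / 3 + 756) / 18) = 211.60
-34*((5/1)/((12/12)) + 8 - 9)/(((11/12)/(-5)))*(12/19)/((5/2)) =39168/209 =187.41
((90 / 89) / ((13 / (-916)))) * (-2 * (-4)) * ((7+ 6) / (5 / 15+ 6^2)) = -1978560 / 9701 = -203.95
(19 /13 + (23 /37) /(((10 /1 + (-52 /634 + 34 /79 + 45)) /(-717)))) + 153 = 97612074875 /666708809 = 146.41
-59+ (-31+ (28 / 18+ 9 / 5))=-86.64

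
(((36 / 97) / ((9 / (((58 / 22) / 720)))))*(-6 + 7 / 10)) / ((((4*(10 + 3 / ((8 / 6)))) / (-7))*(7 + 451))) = 1537 / 6157443600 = 0.00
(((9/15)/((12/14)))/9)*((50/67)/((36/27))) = 35/804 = 0.04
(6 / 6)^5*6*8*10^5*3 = 14400000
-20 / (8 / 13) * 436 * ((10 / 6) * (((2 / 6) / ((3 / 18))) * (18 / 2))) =-425100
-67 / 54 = -1.24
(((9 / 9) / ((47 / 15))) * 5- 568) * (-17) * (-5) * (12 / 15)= -1810228 / 47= -38515.49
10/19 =0.53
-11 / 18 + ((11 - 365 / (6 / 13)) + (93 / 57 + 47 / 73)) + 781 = 35339 / 12483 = 2.83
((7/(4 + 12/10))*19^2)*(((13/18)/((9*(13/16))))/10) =5054/1053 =4.80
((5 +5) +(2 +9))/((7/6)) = 18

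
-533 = -533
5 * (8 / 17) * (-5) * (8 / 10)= -160 / 17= -9.41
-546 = -546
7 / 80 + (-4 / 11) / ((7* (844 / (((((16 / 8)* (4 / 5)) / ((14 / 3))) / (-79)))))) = 62892329 / 718767280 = 0.09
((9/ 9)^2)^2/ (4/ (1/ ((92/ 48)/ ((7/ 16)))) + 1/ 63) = 63/ 1105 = 0.06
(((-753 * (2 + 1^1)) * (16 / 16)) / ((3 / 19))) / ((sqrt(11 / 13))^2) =-16908.27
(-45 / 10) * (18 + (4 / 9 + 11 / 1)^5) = -11593803625 / 13122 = -883539.37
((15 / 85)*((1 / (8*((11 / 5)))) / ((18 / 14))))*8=35 / 561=0.06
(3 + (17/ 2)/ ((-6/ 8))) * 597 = -4975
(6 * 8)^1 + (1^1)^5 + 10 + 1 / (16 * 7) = 6609 / 112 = 59.01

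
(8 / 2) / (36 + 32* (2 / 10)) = 5 / 53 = 0.09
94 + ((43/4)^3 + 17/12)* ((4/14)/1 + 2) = 246689/84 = 2936.77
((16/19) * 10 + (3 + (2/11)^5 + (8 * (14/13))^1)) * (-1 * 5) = -3985246515/39779597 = -100.18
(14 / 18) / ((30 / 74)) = 259 / 135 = 1.92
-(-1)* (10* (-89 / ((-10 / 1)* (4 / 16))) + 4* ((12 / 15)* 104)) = 3444 / 5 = 688.80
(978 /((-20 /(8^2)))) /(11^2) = -15648 /605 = -25.86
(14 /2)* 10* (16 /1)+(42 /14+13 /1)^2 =1376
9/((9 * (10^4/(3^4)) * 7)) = 81/70000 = 0.00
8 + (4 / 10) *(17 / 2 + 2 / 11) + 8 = 1071 / 55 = 19.47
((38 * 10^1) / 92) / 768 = 95 / 17664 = 0.01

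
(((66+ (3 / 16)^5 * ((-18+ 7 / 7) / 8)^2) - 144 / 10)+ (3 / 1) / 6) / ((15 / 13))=227268732691 / 5033164800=45.15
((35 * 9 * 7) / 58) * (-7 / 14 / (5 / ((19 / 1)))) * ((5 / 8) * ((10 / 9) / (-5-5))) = 4655 / 928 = 5.02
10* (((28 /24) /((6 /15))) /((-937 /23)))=-4025 /5622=-0.72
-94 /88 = -47 /44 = -1.07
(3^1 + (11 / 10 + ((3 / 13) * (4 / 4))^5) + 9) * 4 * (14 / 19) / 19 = 1361970764 / 670183865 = 2.03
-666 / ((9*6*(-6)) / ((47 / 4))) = 1739 / 72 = 24.15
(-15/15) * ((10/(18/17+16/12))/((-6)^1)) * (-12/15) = -34/61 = -0.56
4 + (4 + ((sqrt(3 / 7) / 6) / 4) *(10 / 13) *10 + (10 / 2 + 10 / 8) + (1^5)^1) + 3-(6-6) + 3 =25 *sqrt(21) / 546 + 85 / 4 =21.46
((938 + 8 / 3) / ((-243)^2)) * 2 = 5644 / 177147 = 0.03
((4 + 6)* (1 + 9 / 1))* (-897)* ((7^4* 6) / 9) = -143579800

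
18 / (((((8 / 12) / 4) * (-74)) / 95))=-5130 / 37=-138.65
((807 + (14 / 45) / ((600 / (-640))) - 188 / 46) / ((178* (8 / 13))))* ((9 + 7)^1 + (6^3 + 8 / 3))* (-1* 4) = -28508647024 / 4145175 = -6877.55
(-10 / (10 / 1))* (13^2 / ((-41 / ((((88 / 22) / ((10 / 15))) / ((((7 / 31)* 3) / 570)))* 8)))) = 47779680 / 287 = 166479.72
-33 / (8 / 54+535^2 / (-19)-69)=16929 / 7763396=0.00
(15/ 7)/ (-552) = -5/ 1288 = -0.00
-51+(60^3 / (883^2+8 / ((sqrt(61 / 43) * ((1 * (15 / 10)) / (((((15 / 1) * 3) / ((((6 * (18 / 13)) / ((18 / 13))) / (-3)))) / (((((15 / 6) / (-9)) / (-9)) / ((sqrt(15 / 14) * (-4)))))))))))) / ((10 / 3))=-13213011824499777 / 259501676612827 - 503884800 * sqrt(550830) / 259501676612827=-50.92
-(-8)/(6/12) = 16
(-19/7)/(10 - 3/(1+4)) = -95/329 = -0.29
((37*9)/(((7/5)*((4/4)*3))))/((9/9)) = 555/7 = 79.29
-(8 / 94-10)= 466 / 47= 9.91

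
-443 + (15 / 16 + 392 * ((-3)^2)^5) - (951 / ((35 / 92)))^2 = 331199011351 / 19600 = 16897908.74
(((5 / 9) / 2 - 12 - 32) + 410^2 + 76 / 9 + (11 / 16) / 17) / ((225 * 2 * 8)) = 411422539 / 8812800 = 46.68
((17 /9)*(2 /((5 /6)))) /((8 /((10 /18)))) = 17 /54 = 0.31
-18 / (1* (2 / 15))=-135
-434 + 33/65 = -28177/65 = -433.49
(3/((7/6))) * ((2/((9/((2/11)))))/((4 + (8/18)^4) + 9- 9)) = 13122/510125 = 0.03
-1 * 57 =-57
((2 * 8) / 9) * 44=704 / 9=78.22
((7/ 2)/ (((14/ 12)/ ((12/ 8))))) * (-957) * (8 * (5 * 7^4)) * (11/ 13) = -4549558860/ 13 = -349966066.15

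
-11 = -11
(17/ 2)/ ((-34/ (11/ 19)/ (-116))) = 319/ 19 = 16.79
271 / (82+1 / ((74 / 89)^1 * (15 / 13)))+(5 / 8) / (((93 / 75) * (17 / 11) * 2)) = 2663173295 / 777236464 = 3.43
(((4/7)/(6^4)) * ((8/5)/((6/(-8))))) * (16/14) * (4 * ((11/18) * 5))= -1408/107163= -0.01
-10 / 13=-0.77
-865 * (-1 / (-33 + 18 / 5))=-4325 / 147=-29.42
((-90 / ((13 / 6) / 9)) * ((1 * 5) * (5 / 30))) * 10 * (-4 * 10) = 1620000 / 13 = 124615.38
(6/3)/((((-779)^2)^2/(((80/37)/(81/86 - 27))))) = -13760/30534682692382677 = -0.00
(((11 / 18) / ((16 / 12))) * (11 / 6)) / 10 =121 / 1440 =0.08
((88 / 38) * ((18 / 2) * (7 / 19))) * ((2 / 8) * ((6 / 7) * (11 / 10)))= 3267 / 1805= 1.81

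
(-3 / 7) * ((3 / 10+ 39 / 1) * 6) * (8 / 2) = -14148 / 35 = -404.23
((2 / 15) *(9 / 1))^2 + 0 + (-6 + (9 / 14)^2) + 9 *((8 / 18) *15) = 273681 / 4900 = 55.85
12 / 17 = 0.71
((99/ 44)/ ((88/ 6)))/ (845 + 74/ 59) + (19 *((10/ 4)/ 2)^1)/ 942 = 35033971/ 1379638128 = 0.03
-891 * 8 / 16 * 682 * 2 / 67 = -607662 / 67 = -9069.58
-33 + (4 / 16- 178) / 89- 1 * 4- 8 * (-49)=353.00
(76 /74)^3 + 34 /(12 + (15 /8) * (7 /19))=367622792 /97709637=3.76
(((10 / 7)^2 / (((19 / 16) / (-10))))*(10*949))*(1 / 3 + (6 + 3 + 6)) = -6984640000 / 2793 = -2500766.20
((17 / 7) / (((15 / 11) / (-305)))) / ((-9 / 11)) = 125477 / 189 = 663.90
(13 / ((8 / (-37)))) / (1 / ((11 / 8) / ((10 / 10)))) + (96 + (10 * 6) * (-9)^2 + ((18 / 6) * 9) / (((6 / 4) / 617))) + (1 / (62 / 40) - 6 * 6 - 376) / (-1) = 32519115 / 1984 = 16390.68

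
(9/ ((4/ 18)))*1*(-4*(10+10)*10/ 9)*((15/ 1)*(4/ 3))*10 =-720000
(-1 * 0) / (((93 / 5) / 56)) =0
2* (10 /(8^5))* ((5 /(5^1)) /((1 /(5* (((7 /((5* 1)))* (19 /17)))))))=665 /139264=0.00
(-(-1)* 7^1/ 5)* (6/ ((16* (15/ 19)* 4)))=0.17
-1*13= -13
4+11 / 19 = 4.58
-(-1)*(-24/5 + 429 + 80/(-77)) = 423.16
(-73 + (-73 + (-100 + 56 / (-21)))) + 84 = -494 / 3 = -164.67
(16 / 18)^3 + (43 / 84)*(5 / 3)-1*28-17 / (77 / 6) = -6235067 / 224532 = -27.77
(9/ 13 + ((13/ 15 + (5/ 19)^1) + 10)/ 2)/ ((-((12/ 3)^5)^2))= -23183/ 3884974080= -0.00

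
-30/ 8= -15/ 4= -3.75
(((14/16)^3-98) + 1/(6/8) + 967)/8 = 1337861/12288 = 108.88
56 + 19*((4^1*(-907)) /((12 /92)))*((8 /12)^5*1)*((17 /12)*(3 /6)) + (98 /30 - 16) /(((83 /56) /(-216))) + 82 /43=-1849181129518 /39027015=-47382.08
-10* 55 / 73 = -550 / 73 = -7.53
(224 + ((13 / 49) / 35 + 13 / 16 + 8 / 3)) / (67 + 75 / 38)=355807471 / 107880360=3.30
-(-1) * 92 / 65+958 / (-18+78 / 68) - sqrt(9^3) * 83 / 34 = -153657821 / 1266330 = -121.34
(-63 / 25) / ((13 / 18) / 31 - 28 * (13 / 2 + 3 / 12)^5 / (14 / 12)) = 2249856 / 300250858175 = 0.00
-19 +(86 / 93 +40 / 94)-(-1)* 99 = 355582 / 4371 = 81.35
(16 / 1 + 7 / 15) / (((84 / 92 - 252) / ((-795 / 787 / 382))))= 301093 / 1736161350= 0.00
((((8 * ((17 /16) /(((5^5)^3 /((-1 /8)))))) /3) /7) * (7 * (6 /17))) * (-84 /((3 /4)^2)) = 56 /91552734375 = 0.00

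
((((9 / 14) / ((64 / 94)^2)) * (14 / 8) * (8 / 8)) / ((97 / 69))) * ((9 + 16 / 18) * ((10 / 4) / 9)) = 22609115 / 4767744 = 4.74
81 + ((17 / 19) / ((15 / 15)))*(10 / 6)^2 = 83.49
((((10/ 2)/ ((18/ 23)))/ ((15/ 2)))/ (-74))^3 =-12167/ 7976023992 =-0.00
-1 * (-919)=919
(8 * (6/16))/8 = 3/8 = 0.38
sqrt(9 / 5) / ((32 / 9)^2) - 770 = -770 + 243 * sqrt(5) / 5120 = -769.89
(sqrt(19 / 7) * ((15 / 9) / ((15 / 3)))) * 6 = 2 * sqrt(133) / 7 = 3.30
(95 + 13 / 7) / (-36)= -113 / 42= -2.69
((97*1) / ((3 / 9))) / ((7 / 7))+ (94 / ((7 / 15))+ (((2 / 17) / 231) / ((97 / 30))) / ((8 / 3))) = 125050281 / 253946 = 492.43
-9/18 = -1/2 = -0.50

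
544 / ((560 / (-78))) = -2652 / 35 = -75.77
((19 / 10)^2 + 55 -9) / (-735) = -0.07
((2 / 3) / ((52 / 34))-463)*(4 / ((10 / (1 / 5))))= -37.01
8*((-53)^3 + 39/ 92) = -27393290/ 23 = -1191012.61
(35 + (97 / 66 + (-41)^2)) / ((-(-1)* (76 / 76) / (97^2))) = 1066538377 / 66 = 16159672.38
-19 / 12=-1.58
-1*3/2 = -3/2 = -1.50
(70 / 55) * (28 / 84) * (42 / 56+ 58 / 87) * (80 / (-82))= -2380 / 4059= -0.59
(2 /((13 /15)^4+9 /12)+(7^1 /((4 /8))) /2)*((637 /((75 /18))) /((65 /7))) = 95248986 /678875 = 140.30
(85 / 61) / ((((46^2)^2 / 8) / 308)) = 13090 / 17070301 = 0.00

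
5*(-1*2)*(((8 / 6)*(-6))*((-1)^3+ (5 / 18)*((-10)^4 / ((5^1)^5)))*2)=-160 / 9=-17.78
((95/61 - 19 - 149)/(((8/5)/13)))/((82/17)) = -11219065/40016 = -280.36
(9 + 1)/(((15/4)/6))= 16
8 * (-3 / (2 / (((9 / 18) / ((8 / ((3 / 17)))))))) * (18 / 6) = -27 / 68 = -0.40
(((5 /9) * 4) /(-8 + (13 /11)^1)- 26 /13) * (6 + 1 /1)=-2198 /135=-16.28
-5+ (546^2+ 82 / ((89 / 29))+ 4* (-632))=26309265 / 89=295609.72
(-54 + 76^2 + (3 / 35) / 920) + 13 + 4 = 184795803 / 32200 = 5739.00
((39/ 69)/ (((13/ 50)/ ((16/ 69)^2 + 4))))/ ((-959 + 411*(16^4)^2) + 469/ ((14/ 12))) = 965000/ 193298151306514797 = 0.00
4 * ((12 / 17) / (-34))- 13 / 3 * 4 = -15100 / 867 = -17.42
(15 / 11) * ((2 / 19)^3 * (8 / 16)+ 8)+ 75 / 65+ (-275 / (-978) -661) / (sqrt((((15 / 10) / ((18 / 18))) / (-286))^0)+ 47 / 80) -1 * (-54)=-21327872952281 / 60912920211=-350.14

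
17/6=2.83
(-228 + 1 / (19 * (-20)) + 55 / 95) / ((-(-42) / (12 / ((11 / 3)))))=-259263 / 14630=-17.72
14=14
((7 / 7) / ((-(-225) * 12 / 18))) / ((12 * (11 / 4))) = 0.00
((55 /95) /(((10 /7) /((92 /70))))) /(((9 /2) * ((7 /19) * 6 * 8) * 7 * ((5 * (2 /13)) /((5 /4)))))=3289 /2116800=0.00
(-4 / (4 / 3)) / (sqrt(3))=-sqrt(3)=-1.73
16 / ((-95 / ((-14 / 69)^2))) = -3136 / 452295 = -0.01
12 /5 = 2.40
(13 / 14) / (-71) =-0.01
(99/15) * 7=231/5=46.20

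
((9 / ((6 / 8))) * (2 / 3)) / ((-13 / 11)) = -88 / 13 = -6.77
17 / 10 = 1.70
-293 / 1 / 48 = -293 / 48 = -6.10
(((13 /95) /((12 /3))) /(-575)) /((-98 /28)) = 13 /764750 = 0.00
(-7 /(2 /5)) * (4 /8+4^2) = -1155 /4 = -288.75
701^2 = 491401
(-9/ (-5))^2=81/ 25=3.24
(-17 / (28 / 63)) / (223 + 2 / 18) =-1377 / 8032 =-0.17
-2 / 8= -1 / 4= -0.25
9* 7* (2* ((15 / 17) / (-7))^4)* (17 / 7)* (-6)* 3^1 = -16402500 / 11796113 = -1.39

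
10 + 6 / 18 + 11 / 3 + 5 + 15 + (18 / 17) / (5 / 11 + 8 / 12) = 21980 / 629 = 34.94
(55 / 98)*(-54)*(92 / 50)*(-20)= 54648 / 49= 1115.27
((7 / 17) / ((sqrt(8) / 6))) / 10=21 * sqrt(2) / 340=0.09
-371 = -371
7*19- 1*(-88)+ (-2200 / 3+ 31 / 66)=-11261 / 22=-511.86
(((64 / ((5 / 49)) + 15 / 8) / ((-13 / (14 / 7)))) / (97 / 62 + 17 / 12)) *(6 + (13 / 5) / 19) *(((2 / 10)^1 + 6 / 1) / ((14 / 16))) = -338349548856 / 239682625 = -1411.66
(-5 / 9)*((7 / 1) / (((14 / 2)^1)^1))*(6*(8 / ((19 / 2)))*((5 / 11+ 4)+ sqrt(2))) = -7840 / 627 - 160*sqrt(2) / 57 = -16.47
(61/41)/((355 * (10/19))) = 1159/145550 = 0.01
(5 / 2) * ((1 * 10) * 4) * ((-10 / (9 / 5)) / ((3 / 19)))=-95000 / 27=-3518.52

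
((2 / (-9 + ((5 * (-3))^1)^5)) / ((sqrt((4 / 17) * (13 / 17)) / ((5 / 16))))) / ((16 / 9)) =-85 * sqrt(13) / 280803328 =-0.00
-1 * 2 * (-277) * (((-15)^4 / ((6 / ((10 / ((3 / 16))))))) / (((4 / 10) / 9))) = 5609250000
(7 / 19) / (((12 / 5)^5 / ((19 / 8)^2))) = 415625 / 15925248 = 0.03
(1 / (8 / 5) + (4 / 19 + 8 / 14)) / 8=1497 / 8512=0.18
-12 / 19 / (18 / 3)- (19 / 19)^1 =-21 / 19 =-1.11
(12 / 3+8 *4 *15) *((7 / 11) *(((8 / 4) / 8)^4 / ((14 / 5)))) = 55 / 128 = 0.43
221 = 221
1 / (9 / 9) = 1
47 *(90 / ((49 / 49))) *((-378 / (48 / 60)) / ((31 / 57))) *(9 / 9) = -113924475 / 31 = -3674983.06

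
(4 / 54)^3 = 8 / 19683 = 0.00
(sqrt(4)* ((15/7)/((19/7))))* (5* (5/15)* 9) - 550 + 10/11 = -109810/209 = -525.41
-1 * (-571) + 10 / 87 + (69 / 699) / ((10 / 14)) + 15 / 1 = 59419687 / 101355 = 586.25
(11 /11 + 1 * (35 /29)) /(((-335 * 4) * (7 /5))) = -16 /13601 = -0.00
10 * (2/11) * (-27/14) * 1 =-270/77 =-3.51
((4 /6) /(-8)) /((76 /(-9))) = 3 /304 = 0.01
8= 8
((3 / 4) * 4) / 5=3 / 5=0.60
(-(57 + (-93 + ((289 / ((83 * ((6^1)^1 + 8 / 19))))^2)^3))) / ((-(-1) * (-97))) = -38781374373578906895585095 / 104568113387552735670033472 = -0.37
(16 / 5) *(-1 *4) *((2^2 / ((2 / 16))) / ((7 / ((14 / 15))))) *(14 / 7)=-8192 / 75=-109.23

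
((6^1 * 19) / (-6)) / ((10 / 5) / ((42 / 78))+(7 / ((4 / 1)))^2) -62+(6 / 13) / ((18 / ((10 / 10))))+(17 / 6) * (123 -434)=-18667273 / 19734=-945.94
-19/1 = -19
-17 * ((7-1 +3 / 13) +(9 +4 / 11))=-37910 / 143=-265.10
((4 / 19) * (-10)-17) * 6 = -2178 / 19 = -114.63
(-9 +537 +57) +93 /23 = 13548 /23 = 589.04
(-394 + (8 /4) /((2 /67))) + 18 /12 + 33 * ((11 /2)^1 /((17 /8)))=-8163 /34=-240.09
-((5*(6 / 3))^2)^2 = -10000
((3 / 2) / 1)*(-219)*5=-3285 / 2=-1642.50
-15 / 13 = -1.15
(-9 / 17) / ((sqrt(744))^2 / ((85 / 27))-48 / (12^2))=-135 / 60179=-0.00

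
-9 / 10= -0.90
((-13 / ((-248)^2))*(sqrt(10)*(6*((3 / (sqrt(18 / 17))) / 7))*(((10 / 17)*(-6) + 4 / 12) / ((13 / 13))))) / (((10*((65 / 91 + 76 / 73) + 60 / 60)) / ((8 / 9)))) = 0.00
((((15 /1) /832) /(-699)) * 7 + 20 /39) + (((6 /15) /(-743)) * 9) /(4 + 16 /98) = 18785970677 /36728927040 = 0.51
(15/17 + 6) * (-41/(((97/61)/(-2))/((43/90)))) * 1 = 169.56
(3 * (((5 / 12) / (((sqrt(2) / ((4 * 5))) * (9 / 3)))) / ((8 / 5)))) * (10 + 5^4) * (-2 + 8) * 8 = 79375 * sqrt(2) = 112253.20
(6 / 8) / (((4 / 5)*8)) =15 / 128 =0.12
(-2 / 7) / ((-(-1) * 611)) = -2 / 4277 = -0.00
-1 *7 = -7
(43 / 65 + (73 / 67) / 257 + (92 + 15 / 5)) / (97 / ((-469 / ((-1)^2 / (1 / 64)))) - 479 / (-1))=0.21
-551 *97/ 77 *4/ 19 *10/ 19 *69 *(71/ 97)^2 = -403481640/ 141911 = -2843.20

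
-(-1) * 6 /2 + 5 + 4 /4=9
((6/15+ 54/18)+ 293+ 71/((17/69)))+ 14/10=49808/85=585.98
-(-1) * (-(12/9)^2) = -16/9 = -1.78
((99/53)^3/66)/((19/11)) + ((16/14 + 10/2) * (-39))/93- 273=-338237909839/1227639742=-275.52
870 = 870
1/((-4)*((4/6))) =-0.38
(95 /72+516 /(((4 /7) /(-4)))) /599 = -259969 /43128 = -6.03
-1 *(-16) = 16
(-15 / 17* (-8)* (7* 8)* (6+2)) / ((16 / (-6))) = -20160 / 17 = -1185.88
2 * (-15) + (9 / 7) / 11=-2301 / 77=-29.88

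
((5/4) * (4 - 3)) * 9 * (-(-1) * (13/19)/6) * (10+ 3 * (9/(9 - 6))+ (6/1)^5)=1520025/152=10000.16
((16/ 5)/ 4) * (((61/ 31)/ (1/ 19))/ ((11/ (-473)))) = -199348/ 155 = -1286.12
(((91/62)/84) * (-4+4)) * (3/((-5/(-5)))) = 0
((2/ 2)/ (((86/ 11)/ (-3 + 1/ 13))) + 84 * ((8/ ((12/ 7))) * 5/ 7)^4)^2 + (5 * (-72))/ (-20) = 24496748047499131/ 227798649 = 107536845.17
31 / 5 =6.20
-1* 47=-47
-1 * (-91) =91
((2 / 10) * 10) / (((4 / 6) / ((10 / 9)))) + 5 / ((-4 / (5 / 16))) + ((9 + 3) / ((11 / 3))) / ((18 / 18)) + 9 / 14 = 101393 / 14784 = 6.86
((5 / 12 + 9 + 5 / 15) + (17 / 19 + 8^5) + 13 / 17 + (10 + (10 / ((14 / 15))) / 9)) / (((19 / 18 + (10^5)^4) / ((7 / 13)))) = 0.00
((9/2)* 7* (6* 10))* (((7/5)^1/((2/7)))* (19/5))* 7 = 1231713/5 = 246342.60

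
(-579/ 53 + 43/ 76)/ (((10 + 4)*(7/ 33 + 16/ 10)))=-6884625/ 16861208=-0.41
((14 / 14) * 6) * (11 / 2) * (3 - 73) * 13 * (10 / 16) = -75075 / 4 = -18768.75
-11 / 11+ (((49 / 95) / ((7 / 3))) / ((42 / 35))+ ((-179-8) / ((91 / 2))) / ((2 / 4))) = -31245 / 3458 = -9.04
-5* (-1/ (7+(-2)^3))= -5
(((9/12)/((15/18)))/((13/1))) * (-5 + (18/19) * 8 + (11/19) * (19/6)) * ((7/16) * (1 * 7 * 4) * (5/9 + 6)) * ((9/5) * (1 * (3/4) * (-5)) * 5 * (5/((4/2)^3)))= -65437785/126464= -517.44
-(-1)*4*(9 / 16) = 9 / 4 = 2.25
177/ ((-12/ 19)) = -1121/ 4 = -280.25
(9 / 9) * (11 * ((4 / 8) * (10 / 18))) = 55 / 18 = 3.06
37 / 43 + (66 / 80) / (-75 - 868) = 1394221 / 1621960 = 0.86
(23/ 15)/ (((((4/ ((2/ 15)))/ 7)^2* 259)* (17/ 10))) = 161/ 849150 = 0.00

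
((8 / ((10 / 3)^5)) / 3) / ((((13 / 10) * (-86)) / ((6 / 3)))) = -0.00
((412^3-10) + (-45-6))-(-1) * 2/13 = 909148073/13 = 69934467.15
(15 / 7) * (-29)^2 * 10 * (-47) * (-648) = 3842024400 / 7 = 548860628.57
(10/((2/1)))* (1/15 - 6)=-89/3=-29.67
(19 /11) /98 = 19 /1078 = 0.02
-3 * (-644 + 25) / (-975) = -619 / 325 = -1.90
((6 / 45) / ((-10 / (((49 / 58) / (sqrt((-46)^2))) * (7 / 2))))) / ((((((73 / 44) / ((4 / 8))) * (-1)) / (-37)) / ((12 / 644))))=-19943 / 111989300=-0.00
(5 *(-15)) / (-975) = 1 / 13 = 0.08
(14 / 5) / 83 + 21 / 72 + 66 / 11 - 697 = -6879119 / 9960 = -690.67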